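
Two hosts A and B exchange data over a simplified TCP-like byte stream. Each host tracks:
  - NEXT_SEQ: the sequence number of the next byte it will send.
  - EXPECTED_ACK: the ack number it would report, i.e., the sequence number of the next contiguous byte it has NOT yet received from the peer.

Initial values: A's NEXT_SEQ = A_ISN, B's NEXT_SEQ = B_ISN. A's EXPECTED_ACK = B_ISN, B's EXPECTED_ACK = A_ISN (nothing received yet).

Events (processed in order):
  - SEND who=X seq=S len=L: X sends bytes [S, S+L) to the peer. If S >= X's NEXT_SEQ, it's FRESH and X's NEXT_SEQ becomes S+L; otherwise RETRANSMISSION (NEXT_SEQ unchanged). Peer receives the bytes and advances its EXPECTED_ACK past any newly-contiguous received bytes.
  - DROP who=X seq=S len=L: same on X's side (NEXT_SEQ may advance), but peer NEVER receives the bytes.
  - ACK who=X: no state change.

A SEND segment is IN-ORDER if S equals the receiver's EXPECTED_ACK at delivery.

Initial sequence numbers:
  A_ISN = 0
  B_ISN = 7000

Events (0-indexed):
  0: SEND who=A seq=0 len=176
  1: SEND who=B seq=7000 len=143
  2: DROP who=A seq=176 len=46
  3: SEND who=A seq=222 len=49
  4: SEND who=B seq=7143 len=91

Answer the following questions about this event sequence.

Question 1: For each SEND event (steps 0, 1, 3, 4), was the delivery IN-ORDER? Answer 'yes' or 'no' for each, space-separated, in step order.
Step 0: SEND seq=0 -> in-order
Step 1: SEND seq=7000 -> in-order
Step 3: SEND seq=222 -> out-of-order
Step 4: SEND seq=7143 -> in-order

Answer: yes yes no yes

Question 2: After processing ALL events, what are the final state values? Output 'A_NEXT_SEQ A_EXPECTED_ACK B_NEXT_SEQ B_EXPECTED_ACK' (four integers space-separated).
Answer: 271 7234 7234 176

Derivation:
After event 0: A_seq=176 A_ack=7000 B_seq=7000 B_ack=176
After event 1: A_seq=176 A_ack=7143 B_seq=7143 B_ack=176
After event 2: A_seq=222 A_ack=7143 B_seq=7143 B_ack=176
After event 3: A_seq=271 A_ack=7143 B_seq=7143 B_ack=176
After event 4: A_seq=271 A_ack=7234 B_seq=7234 B_ack=176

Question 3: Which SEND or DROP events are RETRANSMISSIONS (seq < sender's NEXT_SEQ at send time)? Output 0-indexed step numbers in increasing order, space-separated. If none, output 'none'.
Step 0: SEND seq=0 -> fresh
Step 1: SEND seq=7000 -> fresh
Step 2: DROP seq=176 -> fresh
Step 3: SEND seq=222 -> fresh
Step 4: SEND seq=7143 -> fresh

Answer: none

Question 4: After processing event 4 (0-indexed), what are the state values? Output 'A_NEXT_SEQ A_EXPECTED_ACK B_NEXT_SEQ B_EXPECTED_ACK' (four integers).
After event 0: A_seq=176 A_ack=7000 B_seq=7000 B_ack=176
After event 1: A_seq=176 A_ack=7143 B_seq=7143 B_ack=176
After event 2: A_seq=222 A_ack=7143 B_seq=7143 B_ack=176
After event 3: A_seq=271 A_ack=7143 B_seq=7143 B_ack=176
After event 4: A_seq=271 A_ack=7234 B_seq=7234 B_ack=176

271 7234 7234 176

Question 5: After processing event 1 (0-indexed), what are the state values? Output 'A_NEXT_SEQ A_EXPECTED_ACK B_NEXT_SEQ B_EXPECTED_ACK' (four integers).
After event 0: A_seq=176 A_ack=7000 B_seq=7000 B_ack=176
After event 1: A_seq=176 A_ack=7143 B_seq=7143 B_ack=176

176 7143 7143 176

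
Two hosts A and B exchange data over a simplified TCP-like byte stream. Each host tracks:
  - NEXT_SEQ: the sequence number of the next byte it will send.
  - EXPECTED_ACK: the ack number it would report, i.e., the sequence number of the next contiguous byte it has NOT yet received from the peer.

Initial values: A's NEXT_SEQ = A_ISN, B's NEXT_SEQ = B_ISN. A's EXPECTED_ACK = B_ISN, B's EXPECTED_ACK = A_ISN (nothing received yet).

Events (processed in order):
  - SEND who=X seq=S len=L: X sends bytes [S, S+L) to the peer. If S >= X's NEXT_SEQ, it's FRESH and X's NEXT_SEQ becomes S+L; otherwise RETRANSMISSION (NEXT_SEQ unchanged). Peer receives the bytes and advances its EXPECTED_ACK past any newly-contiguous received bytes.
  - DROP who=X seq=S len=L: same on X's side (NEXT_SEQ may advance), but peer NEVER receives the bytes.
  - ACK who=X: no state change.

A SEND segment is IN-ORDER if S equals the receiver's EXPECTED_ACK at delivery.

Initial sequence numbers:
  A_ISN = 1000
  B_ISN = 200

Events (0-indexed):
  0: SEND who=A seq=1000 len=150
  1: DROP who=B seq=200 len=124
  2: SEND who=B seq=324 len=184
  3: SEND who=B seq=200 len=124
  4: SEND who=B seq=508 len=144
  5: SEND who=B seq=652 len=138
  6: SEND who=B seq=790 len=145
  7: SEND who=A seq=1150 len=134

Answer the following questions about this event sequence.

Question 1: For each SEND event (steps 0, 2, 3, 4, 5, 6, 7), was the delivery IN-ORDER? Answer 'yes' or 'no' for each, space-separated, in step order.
Step 0: SEND seq=1000 -> in-order
Step 2: SEND seq=324 -> out-of-order
Step 3: SEND seq=200 -> in-order
Step 4: SEND seq=508 -> in-order
Step 5: SEND seq=652 -> in-order
Step 6: SEND seq=790 -> in-order
Step 7: SEND seq=1150 -> in-order

Answer: yes no yes yes yes yes yes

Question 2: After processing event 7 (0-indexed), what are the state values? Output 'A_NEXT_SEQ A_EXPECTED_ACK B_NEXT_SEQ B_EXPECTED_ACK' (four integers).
After event 0: A_seq=1150 A_ack=200 B_seq=200 B_ack=1150
After event 1: A_seq=1150 A_ack=200 B_seq=324 B_ack=1150
After event 2: A_seq=1150 A_ack=200 B_seq=508 B_ack=1150
After event 3: A_seq=1150 A_ack=508 B_seq=508 B_ack=1150
After event 4: A_seq=1150 A_ack=652 B_seq=652 B_ack=1150
After event 5: A_seq=1150 A_ack=790 B_seq=790 B_ack=1150
After event 6: A_seq=1150 A_ack=935 B_seq=935 B_ack=1150
After event 7: A_seq=1284 A_ack=935 B_seq=935 B_ack=1284

1284 935 935 1284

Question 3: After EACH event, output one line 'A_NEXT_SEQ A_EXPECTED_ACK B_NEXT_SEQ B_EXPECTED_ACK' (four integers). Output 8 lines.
1150 200 200 1150
1150 200 324 1150
1150 200 508 1150
1150 508 508 1150
1150 652 652 1150
1150 790 790 1150
1150 935 935 1150
1284 935 935 1284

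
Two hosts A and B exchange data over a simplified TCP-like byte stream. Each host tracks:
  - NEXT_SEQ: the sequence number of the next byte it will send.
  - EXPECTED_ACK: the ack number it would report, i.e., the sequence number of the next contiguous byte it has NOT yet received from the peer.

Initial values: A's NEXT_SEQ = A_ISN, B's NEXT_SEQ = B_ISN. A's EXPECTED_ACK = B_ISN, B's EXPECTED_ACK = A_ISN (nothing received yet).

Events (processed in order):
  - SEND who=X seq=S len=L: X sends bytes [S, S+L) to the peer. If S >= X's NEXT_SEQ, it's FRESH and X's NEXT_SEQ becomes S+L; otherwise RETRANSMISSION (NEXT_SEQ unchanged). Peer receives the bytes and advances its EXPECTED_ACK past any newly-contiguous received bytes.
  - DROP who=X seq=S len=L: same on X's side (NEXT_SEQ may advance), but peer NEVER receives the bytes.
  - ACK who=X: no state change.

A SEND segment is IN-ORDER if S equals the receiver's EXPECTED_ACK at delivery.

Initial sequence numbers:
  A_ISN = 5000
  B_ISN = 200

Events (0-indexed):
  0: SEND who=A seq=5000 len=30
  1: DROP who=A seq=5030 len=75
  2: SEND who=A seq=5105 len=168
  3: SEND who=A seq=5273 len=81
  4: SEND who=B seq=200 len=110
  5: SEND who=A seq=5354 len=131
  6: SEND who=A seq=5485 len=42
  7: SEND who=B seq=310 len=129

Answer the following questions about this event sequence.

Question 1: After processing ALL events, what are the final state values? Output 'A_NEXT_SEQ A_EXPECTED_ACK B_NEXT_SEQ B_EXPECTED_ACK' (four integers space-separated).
After event 0: A_seq=5030 A_ack=200 B_seq=200 B_ack=5030
After event 1: A_seq=5105 A_ack=200 B_seq=200 B_ack=5030
After event 2: A_seq=5273 A_ack=200 B_seq=200 B_ack=5030
After event 3: A_seq=5354 A_ack=200 B_seq=200 B_ack=5030
After event 4: A_seq=5354 A_ack=310 B_seq=310 B_ack=5030
After event 5: A_seq=5485 A_ack=310 B_seq=310 B_ack=5030
After event 6: A_seq=5527 A_ack=310 B_seq=310 B_ack=5030
After event 7: A_seq=5527 A_ack=439 B_seq=439 B_ack=5030

Answer: 5527 439 439 5030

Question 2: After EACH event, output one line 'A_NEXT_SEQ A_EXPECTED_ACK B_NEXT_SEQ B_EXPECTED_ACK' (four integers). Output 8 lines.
5030 200 200 5030
5105 200 200 5030
5273 200 200 5030
5354 200 200 5030
5354 310 310 5030
5485 310 310 5030
5527 310 310 5030
5527 439 439 5030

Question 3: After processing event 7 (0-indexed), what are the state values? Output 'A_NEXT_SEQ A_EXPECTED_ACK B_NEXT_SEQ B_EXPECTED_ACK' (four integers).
After event 0: A_seq=5030 A_ack=200 B_seq=200 B_ack=5030
After event 1: A_seq=5105 A_ack=200 B_seq=200 B_ack=5030
After event 2: A_seq=5273 A_ack=200 B_seq=200 B_ack=5030
After event 3: A_seq=5354 A_ack=200 B_seq=200 B_ack=5030
After event 4: A_seq=5354 A_ack=310 B_seq=310 B_ack=5030
After event 5: A_seq=5485 A_ack=310 B_seq=310 B_ack=5030
After event 6: A_seq=5527 A_ack=310 B_seq=310 B_ack=5030
After event 7: A_seq=5527 A_ack=439 B_seq=439 B_ack=5030

5527 439 439 5030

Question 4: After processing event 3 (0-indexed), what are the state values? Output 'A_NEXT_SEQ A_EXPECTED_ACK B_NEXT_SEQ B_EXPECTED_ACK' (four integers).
After event 0: A_seq=5030 A_ack=200 B_seq=200 B_ack=5030
After event 1: A_seq=5105 A_ack=200 B_seq=200 B_ack=5030
After event 2: A_seq=5273 A_ack=200 B_seq=200 B_ack=5030
After event 3: A_seq=5354 A_ack=200 B_seq=200 B_ack=5030

5354 200 200 5030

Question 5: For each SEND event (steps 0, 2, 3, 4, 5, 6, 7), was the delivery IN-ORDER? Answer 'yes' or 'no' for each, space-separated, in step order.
Answer: yes no no yes no no yes

Derivation:
Step 0: SEND seq=5000 -> in-order
Step 2: SEND seq=5105 -> out-of-order
Step 3: SEND seq=5273 -> out-of-order
Step 4: SEND seq=200 -> in-order
Step 5: SEND seq=5354 -> out-of-order
Step 6: SEND seq=5485 -> out-of-order
Step 7: SEND seq=310 -> in-order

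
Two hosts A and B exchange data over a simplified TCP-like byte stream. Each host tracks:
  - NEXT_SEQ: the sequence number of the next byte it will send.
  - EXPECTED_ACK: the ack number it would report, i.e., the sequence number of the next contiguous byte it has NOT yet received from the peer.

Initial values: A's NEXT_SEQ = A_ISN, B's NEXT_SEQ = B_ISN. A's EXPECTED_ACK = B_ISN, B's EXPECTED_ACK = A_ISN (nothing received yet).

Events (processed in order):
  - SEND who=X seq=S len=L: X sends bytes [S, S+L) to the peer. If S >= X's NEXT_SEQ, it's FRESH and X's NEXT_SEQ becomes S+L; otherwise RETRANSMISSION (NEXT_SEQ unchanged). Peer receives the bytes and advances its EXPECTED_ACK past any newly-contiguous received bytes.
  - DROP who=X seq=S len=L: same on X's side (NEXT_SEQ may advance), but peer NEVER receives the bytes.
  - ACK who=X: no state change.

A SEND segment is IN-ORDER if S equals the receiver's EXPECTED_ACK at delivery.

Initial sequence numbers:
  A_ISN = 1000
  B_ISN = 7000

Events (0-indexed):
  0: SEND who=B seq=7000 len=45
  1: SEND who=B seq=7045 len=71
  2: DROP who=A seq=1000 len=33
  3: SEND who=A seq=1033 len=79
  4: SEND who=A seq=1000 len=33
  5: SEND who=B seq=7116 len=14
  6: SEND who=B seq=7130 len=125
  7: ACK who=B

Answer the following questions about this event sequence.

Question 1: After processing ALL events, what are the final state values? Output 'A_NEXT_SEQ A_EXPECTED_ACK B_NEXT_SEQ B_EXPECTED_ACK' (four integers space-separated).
Answer: 1112 7255 7255 1112

Derivation:
After event 0: A_seq=1000 A_ack=7045 B_seq=7045 B_ack=1000
After event 1: A_seq=1000 A_ack=7116 B_seq=7116 B_ack=1000
After event 2: A_seq=1033 A_ack=7116 B_seq=7116 B_ack=1000
After event 3: A_seq=1112 A_ack=7116 B_seq=7116 B_ack=1000
After event 4: A_seq=1112 A_ack=7116 B_seq=7116 B_ack=1112
After event 5: A_seq=1112 A_ack=7130 B_seq=7130 B_ack=1112
After event 6: A_seq=1112 A_ack=7255 B_seq=7255 B_ack=1112
After event 7: A_seq=1112 A_ack=7255 B_seq=7255 B_ack=1112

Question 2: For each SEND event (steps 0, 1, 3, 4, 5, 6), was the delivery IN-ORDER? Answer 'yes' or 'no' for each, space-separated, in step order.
Step 0: SEND seq=7000 -> in-order
Step 1: SEND seq=7045 -> in-order
Step 3: SEND seq=1033 -> out-of-order
Step 4: SEND seq=1000 -> in-order
Step 5: SEND seq=7116 -> in-order
Step 6: SEND seq=7130 -> in-order

Answer: yes yes no yes yes yes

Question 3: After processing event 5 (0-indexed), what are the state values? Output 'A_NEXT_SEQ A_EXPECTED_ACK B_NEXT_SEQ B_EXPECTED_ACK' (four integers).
After event 0: A_seq=1000 A_ack=7045 B_seq=7045 B_ack=1000
After event 1: A_seq=1000 A_ack=7116 B_seq=7116 B_ack=1000
After event 2: A_seq=1033 A_ack=7116 B_seq=7116 B_ack=1000
After event 3: A_seq=1112 A_ack=7116 B_seq=7116 B_ack=1000
After event 4: A_seq=1112 A_ack=7116 B_seq=7116 B_ack=1112
After event 5: A_seq=1112 A_ack=7130 B_seq=7130 B_ack=1112

1112 7130 7130 1112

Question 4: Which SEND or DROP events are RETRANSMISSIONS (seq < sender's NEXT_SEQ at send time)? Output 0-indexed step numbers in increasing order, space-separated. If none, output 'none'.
Step 0: SEND seq=7000 -> fresh
Step 1: SEND seq=7045 -> fresh
Step 2: DROP seq=1000 -> fresh
Step 3: SEND seq=1033 -> fresh
Step 4: SEND seq=1000 -> retransmit
Step 5: SEND seq=7116 -> fresh
Step 6: SEND seq=7130 -> fresh

Answer: 4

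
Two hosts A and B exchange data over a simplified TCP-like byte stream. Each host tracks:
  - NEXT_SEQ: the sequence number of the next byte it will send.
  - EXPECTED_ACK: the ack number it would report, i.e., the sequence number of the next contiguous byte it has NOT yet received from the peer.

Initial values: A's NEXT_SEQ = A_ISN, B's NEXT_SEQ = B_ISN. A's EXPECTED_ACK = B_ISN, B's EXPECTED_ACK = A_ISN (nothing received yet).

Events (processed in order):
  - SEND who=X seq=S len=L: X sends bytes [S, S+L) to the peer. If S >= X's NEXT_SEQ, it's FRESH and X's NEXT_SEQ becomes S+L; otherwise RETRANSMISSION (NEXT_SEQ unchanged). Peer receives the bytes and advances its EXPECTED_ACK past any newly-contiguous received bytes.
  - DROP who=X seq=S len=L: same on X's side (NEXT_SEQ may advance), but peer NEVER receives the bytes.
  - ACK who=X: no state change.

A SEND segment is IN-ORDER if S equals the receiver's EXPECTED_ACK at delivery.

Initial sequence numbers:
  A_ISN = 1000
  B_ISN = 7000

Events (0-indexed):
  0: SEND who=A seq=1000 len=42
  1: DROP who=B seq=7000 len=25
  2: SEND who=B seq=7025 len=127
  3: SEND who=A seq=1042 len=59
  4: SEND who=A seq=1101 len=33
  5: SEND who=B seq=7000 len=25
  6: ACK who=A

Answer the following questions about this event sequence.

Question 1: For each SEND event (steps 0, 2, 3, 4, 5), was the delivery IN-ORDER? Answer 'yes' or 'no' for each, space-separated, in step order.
Answer: yes no yes yes yes

Derivation:
Step 0: SEND seq=1000 -> in-order
Step 2: SEND seq=7025 -> out-of-order
Step 3: SEND seq=1042 -> in-order
Step 4: SEND seq=1101 -> in-order
Step 5: SEND seq=7000 -> in-order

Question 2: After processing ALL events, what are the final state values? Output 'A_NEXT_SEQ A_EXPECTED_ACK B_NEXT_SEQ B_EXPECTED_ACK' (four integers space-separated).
After event 0: A_seq=1042 A_ack=7000 B_seq=7000 B_ack=1042
After event 1: A_seq=1042 A_ack=7000 B_seq=7025 B_ack=1042
After event 2: A_seq=1042 A_ack=7000 B_seq=7152 B_ack=1042
After event 3: A_seq=1101 A_ack=7000 B_seq=7152 B_ack=1101
After event 4: A_seq=1134 A_ack=7000 B_seq=7152 B_ack=1134
After event 5: A_seq=1134 A_ack=7152 B_seq=7152 B_ack=1134
After event 6: A_seq=1134 A_ack=7152 B_seq=7152 B_ack=1134

Answer: 1134 7152 7152 1134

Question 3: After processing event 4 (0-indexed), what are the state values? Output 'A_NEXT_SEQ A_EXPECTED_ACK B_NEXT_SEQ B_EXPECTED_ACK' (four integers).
After event 0: A_seq=1042 A_ack=7000 B_seq=7000 B_ack=1042
After event 1: A_seq=1042 A_ack=7000 B_seq=7025 B_ack=1042
After event 2: A_seq=1042 A_ack=7000 B_seq=7152 B_ack=1042
After event 3: A_seq=1101 A_ack=7000 B_seq=7152 B_ack=1101
After event 4: A_seq=1134 A_ack=7000 B_seq=7152 B_ack=1134

1134 7000 7152 1134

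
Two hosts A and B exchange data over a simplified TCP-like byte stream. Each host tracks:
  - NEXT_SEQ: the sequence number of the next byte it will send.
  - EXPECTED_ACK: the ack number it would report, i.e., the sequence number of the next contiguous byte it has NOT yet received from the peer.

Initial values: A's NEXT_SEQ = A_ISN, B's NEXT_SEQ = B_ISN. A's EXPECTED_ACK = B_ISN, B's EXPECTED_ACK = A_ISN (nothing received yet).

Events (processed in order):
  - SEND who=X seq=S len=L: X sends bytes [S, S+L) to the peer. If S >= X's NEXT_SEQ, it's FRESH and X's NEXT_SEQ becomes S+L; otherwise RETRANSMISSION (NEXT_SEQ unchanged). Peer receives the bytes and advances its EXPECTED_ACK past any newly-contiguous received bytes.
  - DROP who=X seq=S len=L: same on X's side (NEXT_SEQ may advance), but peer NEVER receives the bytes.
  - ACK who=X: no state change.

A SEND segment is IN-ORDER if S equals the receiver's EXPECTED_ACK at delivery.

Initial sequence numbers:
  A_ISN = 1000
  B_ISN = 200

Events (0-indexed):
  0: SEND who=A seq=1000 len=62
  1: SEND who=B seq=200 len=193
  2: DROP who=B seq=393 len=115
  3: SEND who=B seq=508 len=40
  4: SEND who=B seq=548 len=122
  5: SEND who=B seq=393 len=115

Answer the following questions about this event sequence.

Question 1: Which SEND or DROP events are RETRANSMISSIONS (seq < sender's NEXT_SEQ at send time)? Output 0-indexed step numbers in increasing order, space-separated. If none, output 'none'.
Answer: 5

Derivation:
Step 0: SEND seq=1000 -> fresh
Step 1: SEND seq=200 -> fresh
Step 2: DROP seq=393 -> fresh
Step 3: SEND seq=508 -> fresh
Step 4: SEND seq=548 -> fresh
Step 5: SEND seq=393 -> retransmit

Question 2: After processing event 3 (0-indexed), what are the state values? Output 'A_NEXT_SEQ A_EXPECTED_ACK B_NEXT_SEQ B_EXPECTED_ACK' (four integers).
After event 0: A_seq=1062 A_ack=200 B_seq=200 B_ack=1062
After event 1: A_seq=1062 A_ack=393 B_seq=393 B_ack=1062
After event 2: A_seq=1062 A_ack=393 B_seq=508 B_ack=1062
After event 3: A_seq=1062 A_ack=393 B_seq=548 B_ack=1062

1062 393 548 1062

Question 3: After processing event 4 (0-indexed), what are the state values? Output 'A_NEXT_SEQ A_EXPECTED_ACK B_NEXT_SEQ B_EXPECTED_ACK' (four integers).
After event 0: A_seq=1062 A_ack=200 B_seq=200 B_ack=1062
After event 1: A_seq=1062 A_ack=393 B_seq=393 B_ack=1062
After event 2: A_seq=1062 A_ack=393 B_seq=508 B_ack=1062
After event 3: A_seq=1062 A_ack=393 B_seq=548 B_ack=1062
After event 4: A_seq=1062 A_ack=393 B_seq=670 B_ack=1062

1062 393 670 1062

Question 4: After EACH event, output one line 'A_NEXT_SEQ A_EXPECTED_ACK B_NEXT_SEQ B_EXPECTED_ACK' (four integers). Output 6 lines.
1062 200 200 1062
1062 393 393 1062
1062 393 508 1062
1062 393 548 1062
1062 393 670 1062
1062 670 670 1062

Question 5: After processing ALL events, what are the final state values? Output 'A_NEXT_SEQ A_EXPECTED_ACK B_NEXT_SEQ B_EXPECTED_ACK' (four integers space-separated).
After event 0: A_seq=1062 A_ack=200 B_seq=200 B_ack=1062
After event 1: A_seq=1062 A_ack=393 B_seq=393 B_ack=1062
After event 2: A_seq=1062 A_ack=393 B_seq=508 B_ack=1062
After event 3: A_seq=1062 A_ack=393 B_seq=548 B_ack=1062
After event 4: A_seq=1062 A_ack=393 B_seq=670 B_ack=1062
After event 5: A_seq=1062 A_ack=670 B_seq=670 B_ack=1062

Answer: 1062 670 670 1062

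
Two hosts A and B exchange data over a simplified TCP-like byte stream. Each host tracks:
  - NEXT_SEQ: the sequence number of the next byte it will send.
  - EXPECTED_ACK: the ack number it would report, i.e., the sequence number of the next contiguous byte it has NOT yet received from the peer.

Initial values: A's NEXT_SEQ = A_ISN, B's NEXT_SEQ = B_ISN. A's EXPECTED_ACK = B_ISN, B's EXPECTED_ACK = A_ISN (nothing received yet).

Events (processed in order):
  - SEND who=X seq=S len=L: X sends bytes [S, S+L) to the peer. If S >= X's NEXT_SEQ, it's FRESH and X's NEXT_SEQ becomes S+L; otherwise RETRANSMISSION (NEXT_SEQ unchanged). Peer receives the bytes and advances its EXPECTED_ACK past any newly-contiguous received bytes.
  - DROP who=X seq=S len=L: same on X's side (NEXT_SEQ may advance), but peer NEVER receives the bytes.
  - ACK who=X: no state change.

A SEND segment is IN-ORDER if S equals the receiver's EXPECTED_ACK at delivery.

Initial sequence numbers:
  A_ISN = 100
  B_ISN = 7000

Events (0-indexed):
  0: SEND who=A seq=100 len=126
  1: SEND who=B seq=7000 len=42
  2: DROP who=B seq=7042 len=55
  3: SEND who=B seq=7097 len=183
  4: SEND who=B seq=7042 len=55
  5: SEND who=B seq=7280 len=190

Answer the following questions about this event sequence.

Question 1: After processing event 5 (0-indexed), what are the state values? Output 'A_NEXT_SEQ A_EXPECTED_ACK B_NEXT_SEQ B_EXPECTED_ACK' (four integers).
After event 0: A_seq=226 A_ack=7000 B_seq=7000 B_ack=226
After event 1: A_seq=226 A_ack=7042 B_seq=7042 B_ack=226
After event 2: A_seq=226 A_ack=7042 B_seq=7097 B_ack=226
After event 3: A_seq=226 A_ack=7042 B_seq=7280 B_ack=226
After event 4: A_seq=226 A_ack=7280 B_seq=7280 B_ack=226
After event 5: A_seq=226 A_ack=7470 B_seq=7470 B_ack=226

226 7470 7470 226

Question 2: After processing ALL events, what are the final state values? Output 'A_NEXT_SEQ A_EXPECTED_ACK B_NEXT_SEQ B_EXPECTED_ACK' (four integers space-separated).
After event 0: A_seq=226 A_ack=7000 B_seq=7000 B_ack=226
After event 1: A_seq=226 A_ack=7042 B_seq=7042 B_ack=226
After event 2: A_seq=226 A_ack=7042 B_seq=7097 B_ack=226
After event 3: A_seq=226 A_ack=7042 B_seq=7280 B_ack=226
After event 4: A_seq=226 A_ack=7280 B_seq=7280 B_ack=226
After event 5: A_seq=226 A_ack=7470 B_seq=7470 B_ack=226

Answer: 226 7470 7470 226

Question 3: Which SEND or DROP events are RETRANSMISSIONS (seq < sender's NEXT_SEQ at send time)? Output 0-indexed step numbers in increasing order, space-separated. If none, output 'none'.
Step 0: SEND seq=100 -> fresh
Step 1: SEND seq=7000 -> fresh
Step 2: DROP seq=7042 -> fresh
Step 3: SEND seq=7097 -> fresh
Step 4: SEND seq=7042 -> retransmit
Step 5: SEND seq=7280 -> fresh

Answer: 4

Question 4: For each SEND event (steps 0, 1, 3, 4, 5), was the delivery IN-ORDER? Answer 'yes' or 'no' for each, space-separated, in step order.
Step 0: SEND seq=100 -> in-order
Step 1: SEND seq=7000 -> in-order
Step 3: SEND seq=7097 -> out-of-order
Step 4: SEND seq=7042 -> in-order
Step 5: SEND seq=7280 -> in-order

Answer: yes yes no yes yes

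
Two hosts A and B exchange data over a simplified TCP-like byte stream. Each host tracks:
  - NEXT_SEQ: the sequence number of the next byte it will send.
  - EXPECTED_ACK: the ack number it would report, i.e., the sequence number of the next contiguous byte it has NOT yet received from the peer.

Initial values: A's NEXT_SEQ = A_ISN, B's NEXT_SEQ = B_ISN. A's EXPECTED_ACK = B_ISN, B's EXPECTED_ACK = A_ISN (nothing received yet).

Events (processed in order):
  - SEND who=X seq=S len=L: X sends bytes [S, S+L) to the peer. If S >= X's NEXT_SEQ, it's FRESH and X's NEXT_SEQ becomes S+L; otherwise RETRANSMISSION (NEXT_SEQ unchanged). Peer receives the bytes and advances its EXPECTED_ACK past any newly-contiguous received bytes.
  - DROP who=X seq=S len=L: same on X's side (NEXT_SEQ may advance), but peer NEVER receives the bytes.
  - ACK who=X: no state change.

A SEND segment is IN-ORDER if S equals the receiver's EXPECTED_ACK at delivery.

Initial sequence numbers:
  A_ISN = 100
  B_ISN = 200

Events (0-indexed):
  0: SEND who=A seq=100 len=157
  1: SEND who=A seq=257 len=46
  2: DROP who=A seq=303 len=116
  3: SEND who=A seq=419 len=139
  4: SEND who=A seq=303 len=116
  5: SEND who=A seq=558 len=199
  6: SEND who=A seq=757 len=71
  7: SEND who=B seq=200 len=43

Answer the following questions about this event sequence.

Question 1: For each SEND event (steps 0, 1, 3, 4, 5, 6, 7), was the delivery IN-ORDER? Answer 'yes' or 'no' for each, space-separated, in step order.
Step 0: SEND seq=100 -> in-order
Step 1: SEND seq=257 -> in-order
Step 3: SEND seq=419 -> out-of-order
Step 4: SEND seq=303 -> in-order
Step 5: SEND seq=558 -> in-order
Step 6: SEND seq=757 -> in-order
Step 7: SEND seq=200 -> in-order

Answer: yes yes no yes yes yes yes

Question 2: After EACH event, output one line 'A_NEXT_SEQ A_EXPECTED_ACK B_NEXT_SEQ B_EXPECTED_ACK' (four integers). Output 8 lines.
257 200 200 257
303 200 200 303
419 200 200 303
558 200 200 303
558 200 200 558
757 200 200 757
828 200 200 828
828 243 243 828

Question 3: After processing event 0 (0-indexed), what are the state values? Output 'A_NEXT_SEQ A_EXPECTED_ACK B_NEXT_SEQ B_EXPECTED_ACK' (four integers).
After event 0: A_seq=257 A_ack=200 B_seq=200 B_ack=257

257 200 200 257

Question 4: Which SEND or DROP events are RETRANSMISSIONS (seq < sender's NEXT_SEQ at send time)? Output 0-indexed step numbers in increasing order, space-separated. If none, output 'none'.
Step 0: SEND seq=100 -> fresh
Step 1: SEND seq=257 -> fresh
Step 2: DROP seq=303 -> fresh
Step 3: SEND seq=419 -> fresh
Step 4: SEND seq=303 -> retransmit
Step 5: SEND seq=558 -> fresh
Step 6: SEND seq=757 -> fresh
Step 7: SEND seq=200 -> fresh

Answer: 4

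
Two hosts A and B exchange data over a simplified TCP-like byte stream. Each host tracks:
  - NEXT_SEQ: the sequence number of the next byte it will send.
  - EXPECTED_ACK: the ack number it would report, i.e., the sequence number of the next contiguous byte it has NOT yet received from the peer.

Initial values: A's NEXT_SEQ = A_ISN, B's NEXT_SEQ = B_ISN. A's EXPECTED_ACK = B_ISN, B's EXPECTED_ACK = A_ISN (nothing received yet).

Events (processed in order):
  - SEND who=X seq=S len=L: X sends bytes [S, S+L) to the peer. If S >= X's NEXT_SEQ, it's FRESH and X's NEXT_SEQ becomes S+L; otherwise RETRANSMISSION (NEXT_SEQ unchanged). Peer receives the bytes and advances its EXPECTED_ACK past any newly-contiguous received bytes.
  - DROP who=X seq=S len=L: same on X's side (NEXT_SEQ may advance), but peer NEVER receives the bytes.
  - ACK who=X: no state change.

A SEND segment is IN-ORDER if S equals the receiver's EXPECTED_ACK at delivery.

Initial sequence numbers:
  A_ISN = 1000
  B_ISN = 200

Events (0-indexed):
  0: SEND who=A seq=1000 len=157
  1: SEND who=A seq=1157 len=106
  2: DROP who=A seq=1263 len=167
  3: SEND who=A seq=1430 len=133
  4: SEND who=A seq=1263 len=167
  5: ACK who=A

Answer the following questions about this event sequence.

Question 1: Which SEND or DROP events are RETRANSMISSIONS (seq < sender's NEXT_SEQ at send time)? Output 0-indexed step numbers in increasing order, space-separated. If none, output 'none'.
Answer: 4

Derivation:
Step 0: SEND seq=1000 -> fresh
Step 1: SEND seq=1157 -> fresh
Step 2: DROP seq=1263 -> fresh
Step 3: SEND seq=1430 -> fresh
Step 4: SEND seq=1263 -> retransmit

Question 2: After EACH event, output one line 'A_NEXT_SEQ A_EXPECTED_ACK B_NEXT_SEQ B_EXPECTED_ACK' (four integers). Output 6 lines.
1157 200 200 1157
1263 200 200 1263
1430 200 200 1263
1563 200 200 1263
1563 200 200 1563
1563 200 200 1563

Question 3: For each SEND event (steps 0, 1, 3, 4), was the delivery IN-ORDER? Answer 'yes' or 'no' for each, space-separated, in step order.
Step 0: SEND seq=1000 -> in-order
Step 1: SEND seq=1157 -> in-order
Step 3: SEND seq=1430 -> out-of-order
Step 4: SEND seq=1263 -> in-order

Answer: yes yes no yes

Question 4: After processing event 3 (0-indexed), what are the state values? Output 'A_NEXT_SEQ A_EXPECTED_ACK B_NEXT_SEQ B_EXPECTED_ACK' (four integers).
After event 0: A_seq=1157 A_ack=200 B_seq=200 B_ack=1157
After event 1: A_seq=1263 A_ack=200 B_seq=200 B_ack=1263
After event 2: A_seq=1430 A_ack=200 B_seq=200 B_ack=1263
After event 3: A_seq=1563 A_ack=200 B_seq=200 B_ack=1263

1563 200 200 1263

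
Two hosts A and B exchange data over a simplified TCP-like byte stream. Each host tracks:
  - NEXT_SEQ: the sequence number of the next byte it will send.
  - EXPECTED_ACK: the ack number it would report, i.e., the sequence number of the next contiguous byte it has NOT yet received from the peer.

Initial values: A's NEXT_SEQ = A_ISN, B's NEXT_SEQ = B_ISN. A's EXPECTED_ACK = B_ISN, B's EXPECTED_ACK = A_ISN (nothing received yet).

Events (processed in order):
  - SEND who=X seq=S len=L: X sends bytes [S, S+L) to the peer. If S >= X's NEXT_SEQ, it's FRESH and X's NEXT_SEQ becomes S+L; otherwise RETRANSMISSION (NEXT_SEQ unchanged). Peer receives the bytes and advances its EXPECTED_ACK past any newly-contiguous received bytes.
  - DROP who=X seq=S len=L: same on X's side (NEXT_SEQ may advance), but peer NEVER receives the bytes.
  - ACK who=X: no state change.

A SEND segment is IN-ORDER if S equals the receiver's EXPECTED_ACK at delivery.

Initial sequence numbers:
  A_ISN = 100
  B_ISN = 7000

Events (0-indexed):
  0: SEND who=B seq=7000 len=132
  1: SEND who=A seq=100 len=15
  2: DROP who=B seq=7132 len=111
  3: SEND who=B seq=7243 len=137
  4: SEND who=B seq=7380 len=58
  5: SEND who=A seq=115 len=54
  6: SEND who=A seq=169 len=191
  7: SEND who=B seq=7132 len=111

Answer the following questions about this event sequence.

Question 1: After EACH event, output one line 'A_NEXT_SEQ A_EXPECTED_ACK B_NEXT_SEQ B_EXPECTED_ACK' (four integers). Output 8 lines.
100 7132 7132 100
115 7132 7132 115
115 7132 7243 115
115 7132 7380 115
115 7132 7438 115
169 7132 7438 169
360 7132 7438 360
360 7438 7438 360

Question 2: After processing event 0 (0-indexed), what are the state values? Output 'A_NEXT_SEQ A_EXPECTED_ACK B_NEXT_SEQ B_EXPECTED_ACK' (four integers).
After event 0: A_seq=100 A_ack=7132 B_seq=7132 B_ack=100

100 7132 7132 100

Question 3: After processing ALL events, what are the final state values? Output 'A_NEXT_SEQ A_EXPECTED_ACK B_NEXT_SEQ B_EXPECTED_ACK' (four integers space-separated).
After event 0: A_seq=100 A_ack=7132 B_seq=7132 B_ack=100
After event 1: A_seq=115 A_ack=7132 B_seq=7132 B_ack=115
After event 2: A_seq=115 A_ack=7132 B_seq=7243 B_ack=115
After event 3: A_seq=115 A_ack=7132 B_seq=7380 B_ack=115
After event 4: A_seq=115 A_ack=7132 B_seq=7438 B_ack=115
After event 5: A_seq=169 A_ack=7132 B_seq=7438 B_ack=169
After event 6: A_seq=360 A_ack=7132 B_seq=7438 B_ack=360
After event 7: A_seq=360 A_ack=7438 B_seq=7438 B_ack=360

Answer: 360 7438 7438 360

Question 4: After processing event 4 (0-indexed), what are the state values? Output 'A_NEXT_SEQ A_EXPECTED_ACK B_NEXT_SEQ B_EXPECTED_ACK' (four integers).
After event 0: A_seq=100 A_ack=7132 B_seq=7132 B_ack=100
After event 1: A_seq=115 A_ack=7132 B_seq=7132 B_ack=115
After event 2: A_seq=115 A_ack=7132 B_seq=7243 B_ack=115
After event 3: A_seq=115 A_ack=7132 B_seq=7380 B_ack=115
After event 4: A_seq=115 A_ack=7132 B_seq=7438 B_ack=115

115 7132 7438 115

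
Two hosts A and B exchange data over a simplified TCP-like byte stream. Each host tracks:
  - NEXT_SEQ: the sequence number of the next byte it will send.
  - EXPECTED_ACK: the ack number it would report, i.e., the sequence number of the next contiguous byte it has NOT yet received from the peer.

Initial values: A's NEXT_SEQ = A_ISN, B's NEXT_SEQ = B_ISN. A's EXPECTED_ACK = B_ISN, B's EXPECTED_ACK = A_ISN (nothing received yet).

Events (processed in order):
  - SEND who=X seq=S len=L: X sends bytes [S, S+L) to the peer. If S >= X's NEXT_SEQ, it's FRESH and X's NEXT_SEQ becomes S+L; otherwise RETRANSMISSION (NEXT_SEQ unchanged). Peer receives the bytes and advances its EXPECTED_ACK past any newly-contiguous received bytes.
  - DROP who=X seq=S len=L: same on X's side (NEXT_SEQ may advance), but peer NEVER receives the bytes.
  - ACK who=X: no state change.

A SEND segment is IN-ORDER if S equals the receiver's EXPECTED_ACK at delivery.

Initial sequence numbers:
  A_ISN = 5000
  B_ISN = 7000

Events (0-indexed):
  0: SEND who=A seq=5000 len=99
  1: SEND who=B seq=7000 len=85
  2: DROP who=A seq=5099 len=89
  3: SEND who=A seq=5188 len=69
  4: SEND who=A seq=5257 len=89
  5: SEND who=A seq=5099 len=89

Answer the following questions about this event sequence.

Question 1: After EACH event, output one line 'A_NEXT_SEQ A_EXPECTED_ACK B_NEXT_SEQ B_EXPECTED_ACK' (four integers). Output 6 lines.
5099 7000 7000 5099
5099 7085 7085 5099
5188 7085 7085 5099
5257 7085 7085 5099
5346 7085 7085 5099
5346 7085 7085 5346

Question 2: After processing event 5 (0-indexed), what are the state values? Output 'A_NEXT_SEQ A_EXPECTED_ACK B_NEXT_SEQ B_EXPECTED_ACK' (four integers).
After event 0: A_seq=5099 A_ack=7000 B_seq=7000 B_ack=5099
After event 1: A_seq=5099 A_ack=7085 B_seq=7085 B_ack=5099
After event 2: A_seq=5188 A_ack=7085 B_seq=7085 B_ack=5099
After event 3: A_seq=5257 A_ack=7085 B_seq=7085 B_ack=5099
After event 4: A_seq=5346 A_ack=7085 B_seq=7085 B_ack=5099
After event 5: A_seq=5346 A_ack=7085 B_seq=7085 B_ack=5346

5346 7085 7085 5346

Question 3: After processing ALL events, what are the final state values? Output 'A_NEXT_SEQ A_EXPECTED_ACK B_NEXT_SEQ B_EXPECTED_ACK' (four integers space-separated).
Answer: 5346 7085 7085 5346

Derivation:
After event 0: A_seq=5099 A_ack=7000 B_seq=7000 B_ack=5099
After event 1: A_seq=5099 A_ack=7085 B_seq=7085 B_ack=5099
After event 2: A_seq=5188 A_ack=7085 B_seq=7085 B_ack=5099
After event 3: A_seq=5257 A_ack=7085 B_seq=7085 B_ack=5099
After event 4: A_seq=5346 A_ack=7085 B_seq=7085 B_ack=5099
After event 5: A_seq=5346 A_ack=7085 B_seq=7085 B_ack=5346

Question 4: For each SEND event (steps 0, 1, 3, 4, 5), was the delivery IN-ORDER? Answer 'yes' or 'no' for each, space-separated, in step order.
Step 0: SEND seq=5000 -> in-order
Step 1: SEND seq=7000 -> in-order
Step 3: SEND seq=5188 -> out-of-order
Step 4: SEND seq=5257 -> out-of-order
Step 5: SEND seq=5099 -> in-order

Answer: yes yes no no yes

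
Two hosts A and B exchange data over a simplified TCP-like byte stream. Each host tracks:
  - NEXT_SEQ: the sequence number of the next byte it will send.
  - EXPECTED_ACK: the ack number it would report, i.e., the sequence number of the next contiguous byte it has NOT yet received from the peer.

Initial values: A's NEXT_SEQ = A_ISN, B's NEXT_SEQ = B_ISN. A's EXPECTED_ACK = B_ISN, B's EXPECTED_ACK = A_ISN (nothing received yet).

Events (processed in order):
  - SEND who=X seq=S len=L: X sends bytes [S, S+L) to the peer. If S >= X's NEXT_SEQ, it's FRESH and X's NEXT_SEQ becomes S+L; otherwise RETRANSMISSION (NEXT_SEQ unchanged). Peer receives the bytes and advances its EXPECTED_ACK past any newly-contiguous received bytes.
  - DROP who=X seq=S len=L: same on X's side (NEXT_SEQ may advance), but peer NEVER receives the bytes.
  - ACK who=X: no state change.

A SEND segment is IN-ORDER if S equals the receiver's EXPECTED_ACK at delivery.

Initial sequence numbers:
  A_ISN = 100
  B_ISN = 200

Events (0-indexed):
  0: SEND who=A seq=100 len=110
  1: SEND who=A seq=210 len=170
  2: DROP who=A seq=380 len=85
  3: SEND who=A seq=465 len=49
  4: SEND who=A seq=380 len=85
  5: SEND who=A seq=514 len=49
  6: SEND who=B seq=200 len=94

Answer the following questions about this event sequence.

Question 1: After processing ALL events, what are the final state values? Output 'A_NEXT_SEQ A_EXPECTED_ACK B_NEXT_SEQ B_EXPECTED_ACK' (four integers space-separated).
After event 0: A_seq=210 A_ack=200 B_seq=200 B_ack=210
After event 1: A_seq=380 A_ack=200 B_seq=200 B_ack=380
After event 2: A_seq=465 A_ack=200 B_seq=200 B_ack=380
After event 3: A_seq=514 A_ack=200 B_seq=200 B_ack=380
After event 4: A_seq=514 A_ack=200 B_seq=200 B_ack=514
After event 5: A_seq=563 A_ack=200 B_seq=200 B_ack=563
After event 6: A_seq=563 A_ack=294 B_seq=294 B_ack=563

Answer: 563 294 294 563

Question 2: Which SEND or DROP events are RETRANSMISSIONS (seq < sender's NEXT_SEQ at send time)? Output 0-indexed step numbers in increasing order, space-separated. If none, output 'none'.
Step 0: SEND seq=100 -> fresh
Step 1: SEND seq=210 -> fresh
Step 2: DROP seq=380 -> fresh
Step 3: SEND seq=465 -> fresh
Step 4: SEND seq=380 -> retransmit
Step 5: SEND seq=514 -> fresh
Step 6: SEND seq=200 -> fresh

Answer: 4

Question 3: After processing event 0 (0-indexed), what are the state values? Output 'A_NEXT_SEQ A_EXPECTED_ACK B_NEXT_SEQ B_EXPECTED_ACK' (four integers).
After event 0: A_seq=210 A_ack=200 B_seq=200 B_ack=210

210 200 200 210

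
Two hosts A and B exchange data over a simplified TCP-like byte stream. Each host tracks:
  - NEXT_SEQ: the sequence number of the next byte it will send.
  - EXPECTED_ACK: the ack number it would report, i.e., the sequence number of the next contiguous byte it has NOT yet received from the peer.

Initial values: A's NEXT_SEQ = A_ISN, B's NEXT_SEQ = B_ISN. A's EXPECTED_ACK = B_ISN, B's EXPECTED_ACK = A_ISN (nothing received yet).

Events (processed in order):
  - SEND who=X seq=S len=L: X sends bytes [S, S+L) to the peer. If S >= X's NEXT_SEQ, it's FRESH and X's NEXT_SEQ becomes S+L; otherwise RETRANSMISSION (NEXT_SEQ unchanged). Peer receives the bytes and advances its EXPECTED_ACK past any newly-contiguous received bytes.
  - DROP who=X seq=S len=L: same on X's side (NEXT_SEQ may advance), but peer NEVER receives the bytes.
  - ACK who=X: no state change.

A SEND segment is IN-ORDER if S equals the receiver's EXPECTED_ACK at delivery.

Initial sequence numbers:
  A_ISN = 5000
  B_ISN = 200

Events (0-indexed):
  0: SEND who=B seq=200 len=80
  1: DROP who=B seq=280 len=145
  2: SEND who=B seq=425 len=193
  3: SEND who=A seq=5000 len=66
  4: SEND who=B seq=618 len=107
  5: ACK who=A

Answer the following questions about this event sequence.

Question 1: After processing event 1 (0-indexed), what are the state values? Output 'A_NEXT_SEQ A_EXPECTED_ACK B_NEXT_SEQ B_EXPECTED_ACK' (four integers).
After event 0: A_seq=5000 A_ack=280 B_seq=280 B_ack=5000
After event 1: A_seq=5000 A_ack=280 B_seq=425 B_ack=5000

5000 280 425 5000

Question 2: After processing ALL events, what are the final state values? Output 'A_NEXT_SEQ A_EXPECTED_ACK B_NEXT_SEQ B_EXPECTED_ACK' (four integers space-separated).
Answer: 5066 280 725 5066

Derivation:
After event 0: A_seq=5000 A_ack=280 B_seq=280 B_ack=5000
After event 1: A_seq=5000 A_ack=280 B_seq=425 B_ack=5000
After event 2: A_seq=5000 A_ack=280 B_seq=618 B_ack=5000
After event 3: A_seq=5066 A_ack=280 B_seq=618 B_ack=5066
After event 4: A_seq=5066 A_ack=280 B_seq=725 B_ack=5066
After event 5: A_seq=5066 A_ack=280 B_seq=725 B_ack=5066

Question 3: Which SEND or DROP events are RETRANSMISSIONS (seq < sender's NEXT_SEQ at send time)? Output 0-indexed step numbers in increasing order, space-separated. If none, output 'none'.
Step 0: SEND seq=200 -> fresh
Step 1: DROP seq=280 -> fresh
Step 2: SEND seq=425 -> fresh
Step 3: SEND seq=5000 -> fresh
Step 4: SEND seq=618 -> fresh

Answer: none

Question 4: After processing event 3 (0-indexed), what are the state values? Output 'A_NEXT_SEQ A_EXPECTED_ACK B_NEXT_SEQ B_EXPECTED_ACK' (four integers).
After event 0: A_seq=5000 A_ack=280 B_seq=280 B_ack=5000
After event 1: A_seq=5000 A_ack=280 B_seq=425 B_ack=5000
After event 2: A_seq=5000 A_ack=280 B_seq=618 B_ack=5000
After event 3: A_seq=5066 A_ack=280 B_seq=618 B_ack=5066

5066 280 618 5066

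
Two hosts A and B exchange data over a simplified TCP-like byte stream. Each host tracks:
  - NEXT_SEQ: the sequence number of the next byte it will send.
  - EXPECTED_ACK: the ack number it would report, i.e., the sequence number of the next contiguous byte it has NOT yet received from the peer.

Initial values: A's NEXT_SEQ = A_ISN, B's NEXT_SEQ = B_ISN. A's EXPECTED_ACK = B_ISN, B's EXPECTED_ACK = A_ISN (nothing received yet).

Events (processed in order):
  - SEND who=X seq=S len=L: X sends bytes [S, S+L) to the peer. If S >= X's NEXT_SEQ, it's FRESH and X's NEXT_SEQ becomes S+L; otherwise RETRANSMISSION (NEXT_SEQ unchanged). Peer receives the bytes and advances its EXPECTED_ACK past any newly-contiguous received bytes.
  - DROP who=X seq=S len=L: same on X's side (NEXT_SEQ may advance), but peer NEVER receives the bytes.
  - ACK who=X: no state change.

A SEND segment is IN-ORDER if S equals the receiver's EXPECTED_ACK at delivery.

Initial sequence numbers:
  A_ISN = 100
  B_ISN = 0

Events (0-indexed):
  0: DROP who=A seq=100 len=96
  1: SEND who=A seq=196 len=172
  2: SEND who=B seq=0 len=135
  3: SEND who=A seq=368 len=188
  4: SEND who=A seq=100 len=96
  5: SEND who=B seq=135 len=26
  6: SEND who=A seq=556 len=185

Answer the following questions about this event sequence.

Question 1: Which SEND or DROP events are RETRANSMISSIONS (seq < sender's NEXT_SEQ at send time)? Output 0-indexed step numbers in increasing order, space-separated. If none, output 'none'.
Step 0: DROP seq=100 -> fresh
Step 1: SEND seq=196 -> fresh
Step 2: SEND seq=0 -> fresh
Step 3: SEND seq=368 -> fresh
Step 4: SEND seq=100 -> retransmit
Step 5: SEND seq=135 -> fresh
Step 6: SEND seq=556 -> fresh

Answer: 4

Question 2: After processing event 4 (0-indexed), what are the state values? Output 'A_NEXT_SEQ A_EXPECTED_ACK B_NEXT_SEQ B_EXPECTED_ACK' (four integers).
After event 0: A_seq=196 A_ack=0 B_seq=0 B_ack=100
After event 1: A_seq=368 A_ack=0 B_seq=0 B_ack=100
After event 2: A_seq=368 A_ack=135 B_seq=135 B_ack=100
After event 3: A_seq=556 A_ack=135 B_seq=135 B_ack=100
After event 4: A_seq=556 A_ack=135 B_seq=135 B_ack=556

556 135 135 556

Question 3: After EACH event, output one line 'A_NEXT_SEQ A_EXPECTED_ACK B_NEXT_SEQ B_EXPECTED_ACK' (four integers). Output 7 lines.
196 0 0 100
368 0 0 100
368 135 135 100
556 135 135 100
556 135 135 556
556 161 161 556
741 161 161 741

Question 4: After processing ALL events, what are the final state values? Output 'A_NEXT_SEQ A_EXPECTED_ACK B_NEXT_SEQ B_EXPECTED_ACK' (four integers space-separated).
After event 0: A_seq=196 A_ack=0 B_seq=0 B_ack=100
After event 1: A_seq=368 A_ack=0 B_seq=0 B_ack=100
After event 2: A_seq=368 A_ack=135 B_seq=135 B_ack=100
After event 3: A_seq=556 A_ack=135 B_seq=135 B_ack=100
After event 4: A_seq=556 A_ack=135 B_seq=135 B_ack=556
After event 5: A_seq=556 A_ack=161 B_seq=161 B_ack=556
After event 6: A_seq=741 A_ack=161 B_seq=161 B_ack=741

Answer: 741 161 161 741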